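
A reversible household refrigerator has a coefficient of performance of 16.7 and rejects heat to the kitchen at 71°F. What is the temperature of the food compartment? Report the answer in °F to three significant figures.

41.0 °F

For a Carnot refrigerator COP_R = T_C/(T_H − T_C), so T_C = COP·T_H/(1 + COP).
With T_H = 294.82 K, T_C = 16.7 × 294.82/17.70 = 278.16 K.
Converting, 278.16 K = 41.02°F.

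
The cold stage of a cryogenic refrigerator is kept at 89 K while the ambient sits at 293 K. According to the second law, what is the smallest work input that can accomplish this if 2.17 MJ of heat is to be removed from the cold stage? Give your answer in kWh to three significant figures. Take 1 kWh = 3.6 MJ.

The reservoir spacing is ΔT = 293 − 89 = 204.0 K.
The reversible limit is COP_R = T_C/ΔT = 0.4363, so W_min = Q_C/COP = Q_C·ΔT/T_C.
W_min = 2.170 × 204.0/89.00 = 4.974 MJ = 1.382 kWh.

1.38 kWh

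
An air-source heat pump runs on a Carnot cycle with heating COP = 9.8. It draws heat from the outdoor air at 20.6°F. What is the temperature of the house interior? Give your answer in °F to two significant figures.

75 °F

COP_HP = T_H/(T_H − T_C) rearranges to T_H = COP·T_C/(COP − 1).
With T_C = 266.82 K, T_H = 9.8 × 266.82/8.800 = 297.14 K.
Converting, 297.14 K = 75.18°F.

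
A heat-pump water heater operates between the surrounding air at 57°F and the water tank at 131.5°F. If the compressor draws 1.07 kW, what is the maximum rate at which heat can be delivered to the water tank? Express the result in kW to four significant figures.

In absolute terms T_C = 287.04 K and T_H = 328.43 K, so ΔT = 41.39 K.
COP_Carnot = T_H/ΔT = 328.43/41.39 = 7.935.
Q̇_max = COP_Carnot × Ẇ = 7.935 × 1.070 kW = 8.491 kW.

8.491 kW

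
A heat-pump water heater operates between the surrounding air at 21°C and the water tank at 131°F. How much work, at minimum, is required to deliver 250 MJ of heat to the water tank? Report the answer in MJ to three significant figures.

25.9 MJ

In absolute terms T_C = 294.15 K and T_H = 328.15 K, so ΔT = 34.00 K.
The reversible limit is COP_HP = T_H/ΔT = 9.651, so W_min = Q_H/COP = Q_H·ΔT/T_H.
W_min = 250.0 × 34.00/328.15 = 25.90 MJ.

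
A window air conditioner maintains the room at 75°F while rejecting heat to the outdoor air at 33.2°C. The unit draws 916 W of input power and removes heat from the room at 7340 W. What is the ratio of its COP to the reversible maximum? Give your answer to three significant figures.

COP_actual = Q̇_C/Ẇ = 7340/916.0 = 8.013.
In absolute terms T_C = 297.04 K and T_H = 306.35 K, so ΔT = 9.311 K.
COP_Carnot = T_C/ΔT = 297.04/9.311 = 31.90.
η_II = COP_actual/COP_Carnot = 8.013/31.90 = 0.2512.

0.251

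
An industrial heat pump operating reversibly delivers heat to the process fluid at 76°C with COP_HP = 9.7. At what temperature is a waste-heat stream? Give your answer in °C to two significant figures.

40 °C

COP_HP = T_H/(T_H − T_C) gives T_H − T_C = T_H/COP.
With T_H = 349.15 K, T_C = 349.15 × (1 − 1/9.7) = 313.16 K.
Converting, 313.16 K = 40.01°C.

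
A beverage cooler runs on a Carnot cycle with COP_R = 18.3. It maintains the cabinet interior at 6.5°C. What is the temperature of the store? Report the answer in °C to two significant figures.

22 °C

COP_R = T_C/(T_H − T_C) gives T_H − T_C = T_C/COP.
With T_C = 279.65 K, T_H = 279.65 × (1 + 1/18.3) = 294.93 K.
Converting, 294.93 K = 21.78°C.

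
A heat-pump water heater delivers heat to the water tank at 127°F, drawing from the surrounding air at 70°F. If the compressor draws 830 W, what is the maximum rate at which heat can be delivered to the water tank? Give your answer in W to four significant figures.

8543 W

In absolute terms T_C = 294.26 K and T_H = 325.93 K, so ΔT = 31.67 K.
COP_Carnot = T_H/ΔT = 325.93/31.67 = 10.29.
Q̇_max = COP_Carnot × Ẇ = 10.29 × 830.0 W = 8543 W.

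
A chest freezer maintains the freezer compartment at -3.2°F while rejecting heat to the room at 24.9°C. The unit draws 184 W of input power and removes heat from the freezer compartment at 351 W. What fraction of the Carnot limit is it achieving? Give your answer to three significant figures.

0.334

COP_actual = Q̇_C/Ẇ = 351.0/184.0 = 1.908.
In absolute terms T_C = 253.59 K and T_H = 298.05 K, so ΔT = 44.46 K.
COP_Carnot = T_C/ΔT = 253.59/44.46 = 5.704.
η_II = COP_actual/COP_Carnot = 1.908/5.704 = 0.3344.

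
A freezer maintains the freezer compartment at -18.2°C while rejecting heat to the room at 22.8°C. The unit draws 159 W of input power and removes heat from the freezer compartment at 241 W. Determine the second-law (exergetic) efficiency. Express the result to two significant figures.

0.24

COP_actual = Q̇_C/Ẇ = 241.0/159.0 = 1.516.
In absolute terms T_C = 254.95 K and T_H = 295.95 K, so ΔT = 41.00 K.
COP_Carnot = T_C/ΔT = 254.95/41.00 = 6.218.
η_II = COP_actual/COP_Carnot = 1.516/6.218 = 0.2438.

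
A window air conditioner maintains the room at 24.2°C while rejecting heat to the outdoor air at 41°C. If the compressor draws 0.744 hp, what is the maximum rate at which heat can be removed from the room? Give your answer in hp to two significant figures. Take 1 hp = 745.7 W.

In absolute terms T_C = 297.35 K and T_H = 314.15 K, so ΔT = 16.80 K.
COP_Carnot = T_C/ΔT = 297.35/16.80 = 17.70.
Q̇_max = COP_Carnot × Ẇ = 17.70 × 0.7440 hp = 13.17 hp.

13 hp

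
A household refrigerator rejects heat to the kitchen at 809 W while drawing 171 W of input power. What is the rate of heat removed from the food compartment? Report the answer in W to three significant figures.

638 W

For a cyclic device the first law requires Q̇_H = Q̇_C + Ẇ.
Q̇_C = Q̇_H − Ẇ = 638.0 W.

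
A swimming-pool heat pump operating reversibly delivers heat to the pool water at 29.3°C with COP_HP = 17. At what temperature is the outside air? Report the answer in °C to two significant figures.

COP_HP = T_H/(T_H − T_C) gives T_H − T_C = T_H/COP.
With T_H = 302.45 K, T_C = 302.45 × (1 − 1/17) = 284.66 K.
Converting, 284.66 K = 11.51°C.

12 °C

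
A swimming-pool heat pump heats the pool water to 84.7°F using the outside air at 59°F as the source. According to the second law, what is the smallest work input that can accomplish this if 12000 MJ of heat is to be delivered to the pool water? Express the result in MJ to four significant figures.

566.5 MJ

In absolute terms T_C = 288.15 K and T_H = 302.43 K, so ΔT = 14.28 K.
The reversible limit is COP_HP = T_H/ΔT = 21.18, so W_min = Q_H/COP = Q_H·ΔT/T_H.
W_min = 12000 × 14.28/302.43 = 566.5 MJ.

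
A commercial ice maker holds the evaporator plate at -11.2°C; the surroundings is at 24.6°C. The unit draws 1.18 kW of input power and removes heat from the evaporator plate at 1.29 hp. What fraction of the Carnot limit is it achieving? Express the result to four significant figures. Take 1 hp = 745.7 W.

Converting, Q̇_C = 1.290 hp = 0.9620 kW, so COP_actual = Q̇_C/Ẇ = 0.9620/1.180 = 0.8152.
In absolute terms T_C = 261.95 K and T_H = 297.75 K, so ΔT = 35.80 K.
COP_Carnot = T_C/ΔT = 261.95/35.80 = 7.317.
η_II = COP_actual/COP_Carnot = 0.8152/7.317 = 0.1114.

0.1114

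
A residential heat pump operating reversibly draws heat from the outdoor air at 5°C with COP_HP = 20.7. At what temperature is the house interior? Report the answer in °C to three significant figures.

COP_HP = T_H/(T_H − T_C) rearranges to T_H = COP·T_C/(COP − 1).
With T_C = 278.15 K, T_H = 20.7 × 278.15/19.70 = 292.27 K.
Converting, 292.27 K = 19.12°C.

19.1 °C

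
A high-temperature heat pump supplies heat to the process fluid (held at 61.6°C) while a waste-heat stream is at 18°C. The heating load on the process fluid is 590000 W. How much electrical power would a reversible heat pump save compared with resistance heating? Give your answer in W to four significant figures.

In absolute terms T_C = 291.15 K and T_H = 334.75 K, so ΔT = 43.60 K.
COP_Carnot = T_H/ΔT = 334.75/43.60 = 7.678.
Resistance heating needs Ẇ_res = Q̇_H = 590000 W; the reversible heat pump needs only Ẇ_hp = Q̇_H/COP = 76850 W.
Saving = 590000 − 76850 = 513200 W.

513200 W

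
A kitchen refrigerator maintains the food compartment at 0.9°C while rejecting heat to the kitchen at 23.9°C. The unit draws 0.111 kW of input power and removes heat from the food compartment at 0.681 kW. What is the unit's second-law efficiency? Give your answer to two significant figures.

0.51

COP_actual = Q̇_C/Ẇ = 0.6810/0.1110 = 6.135.
In absolute terms T_C = 274.05 K and T_H = 297.05 K, so ΔT = 23.00 K.
COP_Carnot = T_C/ΔT = 274.05/23.00 = 11.92.
η_II = COP_actual/COP_Carnot = 6.135/11.92 = 0.5149.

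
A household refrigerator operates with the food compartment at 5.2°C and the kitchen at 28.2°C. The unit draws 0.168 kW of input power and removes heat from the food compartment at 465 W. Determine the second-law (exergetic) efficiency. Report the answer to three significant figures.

Converting, Q̇_C = 465.0 W = 0.4650 kW, so COP_actual = Q̇_C/Ẇ = 0.4650/0.1680 = 2.768.
In absolute terms T_C = 278.35 K and T_H = 301.35 K, so ΔT = 23.00 K.
COP_Carnot = T_C/ΔT = 278.35/23.00 = 12.10.
η_II = COP_actual/COP_Carnot = 2.768/12.10 = 0.2287.

0.229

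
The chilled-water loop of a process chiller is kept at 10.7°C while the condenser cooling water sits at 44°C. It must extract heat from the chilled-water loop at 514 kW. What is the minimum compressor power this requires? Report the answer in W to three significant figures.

60300 W

In absolute terms T_C = 283.85 K and T_H = 317.15 K, so ΔT = 33.30 K.
COP_Carnot = T_C/ΔT = 283.85/33.30 = 8.524.
Ẇ_min = Q̇/COP_Carnot = 514.0/8.524 = 60.30 kW = 60300 W.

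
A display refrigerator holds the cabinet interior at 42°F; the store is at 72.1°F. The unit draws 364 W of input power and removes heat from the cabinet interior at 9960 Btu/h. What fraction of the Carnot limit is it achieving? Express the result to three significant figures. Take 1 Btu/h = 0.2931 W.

Converting, Q̇_C = 9960 Btu/h = 2919 W, so COP_actual = Q̇_C/Ẇ = 2919/364.0 = 8.020.
In absolute terms T_C = 278.71 K and T_H = 295.43 K, so ΔT = 16.72 K.
COP_Carnot = T_C/ΔT = 278.71/16.72 = 16.67.
η_II = COP_actual/COP_Carnot = 8.020/16.67 = 0.4812.

0.481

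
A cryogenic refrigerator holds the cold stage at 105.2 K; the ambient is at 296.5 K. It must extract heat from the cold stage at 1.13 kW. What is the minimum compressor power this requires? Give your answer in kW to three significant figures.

2.05 kW

The reservoir spacing is ΔT = 296.5 − 105.2 = 191.3 K.
COP_Carnot = T_C/ΔT = 105.20/191.3 = 0.5499.
Ẇ_min = Q̇/COP_Carnot = 1.130/0.5499 = 2.055 kW.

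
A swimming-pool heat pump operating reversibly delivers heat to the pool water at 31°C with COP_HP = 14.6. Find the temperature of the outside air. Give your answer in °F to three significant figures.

COP_HP = T_H/(T_H − T_C) gives T_H − T_C = T_H/COP.
With T_H = 304.15 K, T_C = 304.15 × (1 − 1/14.6) = 283.32 K.
Converting, 283.32 K = 50.30°F.

50.3 °F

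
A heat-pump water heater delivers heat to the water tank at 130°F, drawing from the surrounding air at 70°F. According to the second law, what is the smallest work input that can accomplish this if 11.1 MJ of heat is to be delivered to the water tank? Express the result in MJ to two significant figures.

In absolute terms T_C = 294.26 K and T_H = 327.59 K, so ΔT = 33.33 K.
The reversible limit is COP_HP = T_H/ΔT = 9.828, so W_min = Q_H/COP = Q_H·ΔT/T_H.
W_min = 11.10 × 33.33/327.59 = 1.129 MJ.

1.1 MJ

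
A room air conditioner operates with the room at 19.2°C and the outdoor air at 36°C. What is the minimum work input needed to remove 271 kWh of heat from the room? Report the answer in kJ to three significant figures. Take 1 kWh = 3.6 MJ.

In absolute terms T_C = 292.35 K and T_H = 309.15 K, so ΔT = 16.80 K.
The reversible limit is COP_R = T_C/ΔT = 17.40, so W_min = Q_C/COP = Q_C·ΔT/T_C.
W_min = 271.0 × 16.80/292.35 = 15.57 kWh = 56060 kJ.

56100 kJ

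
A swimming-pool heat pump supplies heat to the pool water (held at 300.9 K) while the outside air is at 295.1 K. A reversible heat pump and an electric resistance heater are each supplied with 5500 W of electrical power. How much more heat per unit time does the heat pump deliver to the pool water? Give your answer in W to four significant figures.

The reservoir spacing is ΔT = 300.9 − 295.1 = 5.800 K.
COP_Carnot = T_H/ΔT = 300.90/5.800 = 51.88.
The heat pump delivers Q̇_H = COP × Ẇ = 285300 W; the resistance heater delivers Ẇ = 5500 W.
Extra = (COP − 1)·Ẇ = 279800 W.

279800 W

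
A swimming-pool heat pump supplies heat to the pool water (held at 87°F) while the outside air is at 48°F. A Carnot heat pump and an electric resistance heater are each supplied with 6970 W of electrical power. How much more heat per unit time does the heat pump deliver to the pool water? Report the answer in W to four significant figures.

In absolute terms T_C = 282.04 K and T_H = 303.71 K, so ΔT = 21.67 K.
COP_Carnot = T_H/ΔT = 303.71/21.67 = 14.02.
The heat pump delivers Q̇_H = COP × Ẇ = 97700 W; the resistance heater delivers Ẇ = 6970 W.
Extra = (COP − 1)·Ẇ = 90730 W.

90730 W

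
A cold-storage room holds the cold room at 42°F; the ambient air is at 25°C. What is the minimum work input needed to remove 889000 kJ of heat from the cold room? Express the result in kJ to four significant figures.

62020 kJ

In absolute terms T_C = 278.71 K and T_H = 298.15 K, so ΔT = 19.44 K.
The reversible limit is COP_R = T_C/ΔT = 14.33, so W_min = Q_C/COP = Q_C·ΔT/T_C.
W_min = 889000 × 19.44/278.71 = 62020 kJ.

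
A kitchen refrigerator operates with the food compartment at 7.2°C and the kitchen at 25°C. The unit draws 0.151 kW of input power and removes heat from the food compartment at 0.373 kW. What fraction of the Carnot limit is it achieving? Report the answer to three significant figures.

0.157

COP_actual = Q̇_C/Ẇ = 0.3730/0.1510 = 2.470.
In absolute terms T_C = 280.35 K and T_H = 298.15 K, so ΔT = 17.80 K.
COP_Carnot = T_C/ΔT = 280.35/17.80 = 15.75.
η_II = COP_actual/COP_Carnot = 2.470/15.75 = 0.1568.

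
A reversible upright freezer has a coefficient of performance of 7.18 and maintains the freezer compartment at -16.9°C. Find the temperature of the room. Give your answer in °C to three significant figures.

18.8 °C

COP_R = T_C/(T_H − T_C) gives T_H − T_C = T_C/COP.
With T_C = 256.25 K, T_H = 256.25 × (1 + 1/7.18) = 291.94 K.
Converting, 291.94 K = 18.79°C.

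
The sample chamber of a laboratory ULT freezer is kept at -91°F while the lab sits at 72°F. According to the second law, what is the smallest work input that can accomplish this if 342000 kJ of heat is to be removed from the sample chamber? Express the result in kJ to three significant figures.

151000 kJ

In absolute terms T_C = 204.82 K and T_H = 295.37 K, so ΔT = 90.56 K.
The reversible limit is COP_R = T_C/ΔT = 2.262, so W_min = Q_C/COP = Q_C·ΔT/T_C.
W_min = 342000 × 90.56/204.82 = 151200 kJ.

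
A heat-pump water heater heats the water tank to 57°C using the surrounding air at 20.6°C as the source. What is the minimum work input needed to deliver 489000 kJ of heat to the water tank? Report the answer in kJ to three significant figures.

53900 kJ

In absolute terms T_C = 293.75 K and T_H = 330.15 K, so ΔT = 36.40 K.
The reversible limit is COP_HP = T_H/ΔT = 9.070, so W_min = Q_H/COP = Q_H·ΔT/T_H.
W_min = 489000 × 36.40/330.15 = 53910 kJ.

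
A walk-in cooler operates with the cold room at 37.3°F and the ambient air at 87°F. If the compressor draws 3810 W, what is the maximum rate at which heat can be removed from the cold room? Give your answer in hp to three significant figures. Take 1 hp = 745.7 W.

51.1 hp

In absolute terms T_C = 276.09 K and T_H = 303.71 K, so ΔT = 27.61 K.
COP_Carnot = T_C/ΔT = 276.09/27.61 = 9.999.
Q̇_max = COP_Carnot × Ẇ = 9.999 × 3810 W = 38100 W = 51.09 hp.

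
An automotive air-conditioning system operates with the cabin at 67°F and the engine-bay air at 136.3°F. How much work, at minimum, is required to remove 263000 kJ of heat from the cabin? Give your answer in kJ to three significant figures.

In absolute terms T_C = 292.59 K and T_H = 331.09 K, so ΔT = 38.50 K.
The reversible limit is COP_R = T_C/ΔT = 7.600, so W_min = Q_C/COP = Q_C·ΔT/T_C.
W_min = 263000 × 38.50/292.59 = 34610 kJ.

34600 kJ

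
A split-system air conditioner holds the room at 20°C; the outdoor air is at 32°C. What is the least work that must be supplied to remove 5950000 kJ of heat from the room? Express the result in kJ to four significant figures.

In absolute terms T_C = 293.15 K and T_H = 305.15 K, so ΔT = 12.00 K.
The reversible limit is COP_R = T_C/ΔT = 24.43, so W_min = Q_C/COP = Q_C·ΔT/T_C.
W_min = 5950000 × 12.00/293.15 = 243600 kJ.

243600 kJ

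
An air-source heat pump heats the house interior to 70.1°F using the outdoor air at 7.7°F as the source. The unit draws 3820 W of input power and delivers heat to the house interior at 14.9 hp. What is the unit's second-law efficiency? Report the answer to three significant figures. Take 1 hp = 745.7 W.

0.343

Converting, Q̇_H = 14.90 hp = 11110 W, so COP_actual = Q̇_H/Ẇ = 11110/3820 = 2.909.
In absolute terms T_C = 259.65 K and T_H = 294.32 K, so ΔT = 34.67 K.
COP_Carnot = T_H/ΔT = 294.32/34.67 = 8.490.
η_II = COP_actual/COP_Carnot = 2.909/8.490 = 0.3426.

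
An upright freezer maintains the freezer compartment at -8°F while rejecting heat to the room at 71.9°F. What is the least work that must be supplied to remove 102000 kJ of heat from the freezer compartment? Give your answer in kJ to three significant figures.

18000 kJ

In absolute terms T_C = 250.93 K and T_H = 295.32 K, so ΔT = 44.39 K.
The reversible limit is COP_R = T_C/ΔT = 5.653, so W_min = Q_C/COP = Q_C·ΔT/T_C.
W_min = 102000 × 44.39/250.93 = 18040 kJ.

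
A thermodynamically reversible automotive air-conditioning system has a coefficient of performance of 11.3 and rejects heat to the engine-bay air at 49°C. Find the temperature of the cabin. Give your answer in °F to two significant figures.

For a Carnot refrigerator COP_R = T_C/(T_H − T_C), so T_C = COP·T_H/(1 + COP).
With T_H = 322.15 K, T_C = 11.3 × 322.15/12.30 = 295.96 K.
Converting, 295.96 K = 73.06°F.

73 °F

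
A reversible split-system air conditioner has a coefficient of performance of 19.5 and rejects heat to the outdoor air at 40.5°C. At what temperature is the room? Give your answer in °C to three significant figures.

25.2 °C

For a Carnot refrigerator COP_R = T_C/(T_H − T_C), so T_C = COP·T_H/(1 + COP).
With T_H = 313.65 K, T_C = 19.5 × 313.65/20.50 = 298.35 K.
Converting, 298.35 K = 25.20°C.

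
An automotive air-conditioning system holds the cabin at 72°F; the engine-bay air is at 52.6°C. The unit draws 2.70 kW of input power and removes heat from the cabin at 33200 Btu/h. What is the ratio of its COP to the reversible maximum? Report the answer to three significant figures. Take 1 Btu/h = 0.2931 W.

Converting, Q̇_C = 33200 Btu/h = 9.731 kW, so COP_actual = Q̇_C/Ẇ = 9.731/2.700 = 3.604.
In absolute terms T_C = 295.37 K and T_H = 325.75 K, so ΔT = 30.38 K.
COP_Carnot = T_C/ΔT = 295.37/30.38 = 9.723.
η_II = COP_actual/COP_Carnot = 3.604/9.723 = 0.3707.

0.371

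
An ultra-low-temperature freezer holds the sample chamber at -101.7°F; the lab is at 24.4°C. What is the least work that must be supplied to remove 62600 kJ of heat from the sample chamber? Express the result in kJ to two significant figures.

In absolute terms T_C = 198.87 K and T_H = 297.55 K, so ΔT = 98.68 K.
The reversible limit is COP_R = T_C/ΔT = 2.015, so W_min = Q_C/COP = Q_C·ΔT/T_C.
W_min = 62600 × 98.68/198.87 = 31060 kJ.

31000 kJ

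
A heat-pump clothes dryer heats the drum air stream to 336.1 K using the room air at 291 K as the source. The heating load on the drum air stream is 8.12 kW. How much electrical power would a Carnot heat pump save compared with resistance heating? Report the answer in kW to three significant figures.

7.03 kW

The reservoir spacing is ΔT = 336.1 − 291 = 45.10 K.
COP_Carnot = T_H/ΔT = 336.10/45.10 = 7.452.
Resistance heating needs Ẇ_res = Q̇_H = 8.120 kW; the reversible heat pump needs only Ẇ_hp = Q̇_H/COP = 1.090 kW.
Saving = 8.120 − 1.090 = 7.030 kW.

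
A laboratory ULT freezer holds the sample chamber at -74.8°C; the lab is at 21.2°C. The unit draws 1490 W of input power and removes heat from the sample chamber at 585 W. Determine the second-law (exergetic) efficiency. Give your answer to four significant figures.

0.1900

COP_actual = Q̇_C/Ẇ = 585.0/1490 = 0.3926.
In absolute terms T_C = 198.35 K and T_H = 294.35 K, so ΔT = 96.00 K.
COP_Carnot = T_C/ΔT = 198.35/96.00 = 2.066.
η_II = COP_actual/COP_Carnot = 0.3926/2.066 = 0.1900.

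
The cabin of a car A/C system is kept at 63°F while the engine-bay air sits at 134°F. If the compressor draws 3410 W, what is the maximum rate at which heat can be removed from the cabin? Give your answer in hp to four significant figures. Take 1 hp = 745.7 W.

In absolute terms T_C = 290.37 K and T_H = 329.82 K, so ΔT = 39.44 K.
COP_Carnot = T_C/ΔT = 290.37/39.44 = 7.362.
Q̇_max = COP_Carnot × Ẇ = 7.362 × 3410 W = 25100 W = 33.66 hp.

33.66 hp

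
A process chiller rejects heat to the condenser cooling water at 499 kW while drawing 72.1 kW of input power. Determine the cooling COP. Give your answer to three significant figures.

The first law gives Q̇_H = Q̇_C + Ẇ, so the three rates are Q̇_C = 426.9, Q̇_H = 499.0, Ẇ = 72.10 kW.
COP_R = Q̇_C/Ẇ = 426.9/72.10 = 5.921.

5.92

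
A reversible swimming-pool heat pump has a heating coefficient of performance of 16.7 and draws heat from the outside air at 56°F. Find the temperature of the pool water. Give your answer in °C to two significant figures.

COP_HP = T_H/(T_H − T_C) rearranges to T_H = COP·T_C/(COP − 1).
With T_C = 286.48 K, T_H = 16.7 × 286.48/15.70 = 304.73 K.
Converting, 304.73 K = 31.58°C.

32 °C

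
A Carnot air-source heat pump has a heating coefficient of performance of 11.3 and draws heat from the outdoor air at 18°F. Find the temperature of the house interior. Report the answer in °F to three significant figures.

64.4 °F

COP_HP = T_H/(T_H − T_C) rearranges to T_H = COP·T_C/(COP − 1).
With T_C = 265.37 K, T_H = 11.3 × 265.37/10.30 = 291.14 K.
Converting, 291.14 K = 64.38°F.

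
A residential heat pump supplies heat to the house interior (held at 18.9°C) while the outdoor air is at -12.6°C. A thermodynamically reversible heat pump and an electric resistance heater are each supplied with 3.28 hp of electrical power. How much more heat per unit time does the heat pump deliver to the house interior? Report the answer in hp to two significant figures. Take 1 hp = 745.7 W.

27 hp

In absolute terms T_C = 260.55 K and T_H = 292.05 K, so ΔT = 31.50 K.
COP_Carnot = T_H/ΔT = 292.05/31.50 = 9.271.
The heat pump delivers Q̇_H = COP × Ẇ = 30.41 hp; the resistance heater delivers Ẇ = 3.280 hp.
Extra = (COP − 1)·Ẇ = 27.13 hp.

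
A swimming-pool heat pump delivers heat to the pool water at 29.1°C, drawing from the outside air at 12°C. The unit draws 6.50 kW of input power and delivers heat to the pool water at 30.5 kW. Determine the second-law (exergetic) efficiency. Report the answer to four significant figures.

COP_actual = Q̇_H/Ẇ = 30.50/6.500 = 4.692.
In absolute terms T_C = 285.15 K and T_H = 302.25 K, so ΔT = 17.10 K.
COP_Carnot = T_H/ΔT = 302.25/17.10 = 17.68.
η_II = COP_actual/COP_Carnot = 4.692/17.68 = 0.2655.

0.2655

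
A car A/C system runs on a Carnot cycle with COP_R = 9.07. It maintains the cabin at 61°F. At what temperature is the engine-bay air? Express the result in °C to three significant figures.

COP_R = T_C/(T_H − T_C) gives T_H − T_C = T_C/COP.
With T_C = 289.26 K, T_H = 289.26 × (1 + 1/9.07) = 321.15 K.
Converting, 321.15 K = 48.00°C.

48.0 °C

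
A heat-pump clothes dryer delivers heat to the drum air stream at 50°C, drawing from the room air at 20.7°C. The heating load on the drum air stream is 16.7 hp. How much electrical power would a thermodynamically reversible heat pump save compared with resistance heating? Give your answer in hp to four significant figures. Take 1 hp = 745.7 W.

In absolute terms T_C = 293.85 K and T_H = 323.15 K, so ΔT = 29.30 K.
COP_Carnot = T_H/ΔT = 323.15/29.30 = 11.03.
Resistance heating needs Ẇ_res = Q̇_H = 16.70 hp; the reversible heat pump needs only Ẇ_hp = Q̇_H/COP = 1.514 hp.
Saving = 16.70 − 1.514 = 15.19 hp.

15.19 hp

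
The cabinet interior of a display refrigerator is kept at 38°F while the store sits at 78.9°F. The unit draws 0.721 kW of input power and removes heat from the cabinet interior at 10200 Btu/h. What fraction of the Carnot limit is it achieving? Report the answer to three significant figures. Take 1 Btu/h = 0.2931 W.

0.341

Converting, Q̇_C = 10200 Btu/h = 2.990 kW, so COP_actual = Q̇_C/Ẇ = 2.990/0.7210 = 4.146.
In absolute terms T_C = 276.48 K and T_H = 299.21 K, so ΔT = 22.72 K.
COP_Carnot = T_C/ΔT = 276.48/22.72 = 12.17.
η_II = COP_actual/COP_Carnot = 4.146/12.17 = 0.3408.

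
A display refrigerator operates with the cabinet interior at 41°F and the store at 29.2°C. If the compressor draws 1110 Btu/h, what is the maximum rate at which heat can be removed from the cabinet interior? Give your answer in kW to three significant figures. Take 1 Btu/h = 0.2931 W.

In absolute terms T_C = 278.15 K and T_H = 302.35 K, so ΔT = 24.20 K.
COP_Carnot = T_C/ΔT = 278.15/24.20 = 11.49.
Q̇_max = COP_Carnot × Ẇ = 11.49 × 1110 Btu/h = 12760 Btu/h = 3.739 kW.

3.74 kW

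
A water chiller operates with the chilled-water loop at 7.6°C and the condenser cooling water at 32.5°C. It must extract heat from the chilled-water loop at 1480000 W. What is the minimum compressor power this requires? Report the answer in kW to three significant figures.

131 kW

In absolute terms T_C = 280.75 K and T_H = 305.65 K, so ΔT = 24.90 K.
COP_Carnot = T_C/ΔT = 280.75/24.90 = 11.28.
Ẇ_min = Q̇/COP_Carnot = 1480000/11.28 = 131300 W = 131.3 kW.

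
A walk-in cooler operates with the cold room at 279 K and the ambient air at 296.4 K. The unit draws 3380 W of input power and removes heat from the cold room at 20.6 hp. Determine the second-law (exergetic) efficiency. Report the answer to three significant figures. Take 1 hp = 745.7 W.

0.283

Converting, Q̇_C = 20.60 hp = 15360 W, so COP_actual = Q̇_C/Ẇ = 15360/3380 = 4.545.
The reservoir spacing is ΔT = 296.4 − 279 = 17.40 K.
COP_Carnot = T_C/ΔT = 279.00/17.40 = 16.03.
η_II = COP_actual/COP_Carnot = 4.545/16.03 = 0.2834.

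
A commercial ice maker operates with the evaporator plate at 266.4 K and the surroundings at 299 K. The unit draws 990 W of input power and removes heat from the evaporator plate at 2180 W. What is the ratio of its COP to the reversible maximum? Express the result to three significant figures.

COP_actual = Q̇_C/Ẇ = 2180/990.0 = 2.202.
The reservoir spacing is ΔT = 299 − 266.4 = 32.60 K.
COP_Carnot = T_C/ΔT = 266.40/32.60 = 8.172.
η_II = COP_actual/COP_Carnot = 2.202/8.172 = 0.2695.

0.269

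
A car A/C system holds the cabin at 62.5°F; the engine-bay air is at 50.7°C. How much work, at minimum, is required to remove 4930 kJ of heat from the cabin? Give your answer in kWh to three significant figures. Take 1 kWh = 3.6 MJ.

0.159 kWh

In absolute terms T_C = 290.09 K and T_H = 323.85 K, so ΔT = 33.76 K.
The reversible limit is COP_R = T_C/ΔT = 8.594, so W_min = Q_C/COP = Q_C·ΔT/T_C.
W_min = 4930 × 33.76/290.09 = 573.7 kJ = 0.1593 kWh.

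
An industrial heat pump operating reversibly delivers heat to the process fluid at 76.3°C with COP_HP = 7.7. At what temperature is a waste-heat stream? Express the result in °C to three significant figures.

COP_HP = T_H/(T_H − T_C) gives T_H − T_C = T_H/COP.
With T_H = 349.45 K, T_C = 349.45 × (1 − 1/7.7) = 304.07 K.
Converting, 304.07 K = 30.92°C.

30.9 °C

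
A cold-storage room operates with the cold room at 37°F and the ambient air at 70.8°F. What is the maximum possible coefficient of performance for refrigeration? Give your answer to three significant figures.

14.7

In absolute terms T_C = 275.93 K and T_H = 294.71 K, so ΔT = 18.78 K.
For a reversible cycle, COP_Carnot = T_C/ΔT = 275.93/18.78 = 14.69.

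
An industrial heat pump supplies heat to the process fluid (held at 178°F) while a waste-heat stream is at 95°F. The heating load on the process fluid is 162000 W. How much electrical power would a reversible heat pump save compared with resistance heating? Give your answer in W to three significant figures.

In absolute terms T_C = 308.15 K and T_H = 354.26 K, so ΔT = 46.11 K.
COP_Carnot = T_H/ΔT = 354.26/46.11 = 7.683.
Resistance heating needs Ẇ_res = Q̇_H = 162000 W; the reversible heat pump needs only Ẇ_hp = Q̇_H/COP = 21090 W.
Saving = 162000 − 21090 = 140900 W.

141000 W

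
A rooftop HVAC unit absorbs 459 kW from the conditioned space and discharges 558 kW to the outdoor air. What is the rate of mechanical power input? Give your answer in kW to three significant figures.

99.0 kW

For a cyclic device the first law requires Q̇_H = Q̇_C + Ẇ.
Ẇ = Q̇_H − Q̇_C = 99.00 kW.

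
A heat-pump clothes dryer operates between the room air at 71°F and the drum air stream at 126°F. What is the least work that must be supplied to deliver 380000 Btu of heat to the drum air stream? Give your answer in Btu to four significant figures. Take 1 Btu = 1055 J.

35690 Btu

In absolute terms T_C = 294.82 K and T_H = 325.37 K, so ΔT = 30.56 K.
The reversible limit is COP_HP = T_H/ΔT = 10.65, so W_min = Q_H/COP = Q_H·ΔT/T_H.
W_min = 380000 × 30.56/325.37 = 35690 Btu.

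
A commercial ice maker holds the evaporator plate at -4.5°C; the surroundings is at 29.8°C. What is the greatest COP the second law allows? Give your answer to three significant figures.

7.83

In absolute terms T_C = 268.65 K and T_H = 302.95 K, so ΔT = 34.30 K.
For a reversible cycle, COP_Carnot = T_C/ΔT = 268.65/34.30 = 7.832.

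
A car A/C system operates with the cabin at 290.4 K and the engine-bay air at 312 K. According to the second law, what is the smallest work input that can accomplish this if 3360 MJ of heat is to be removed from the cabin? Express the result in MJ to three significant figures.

The reservoir spacing is ΔT = 312 − 290.4 = 21.60 K.
The reversible limit is COP_R = T_C/ΔT = 13.44, so W_min = Q_C/COP = Q_C·ΔT/T_C.
W_min = 3360 × 21.60/290.40 = 249.9 MJ.

250 MJ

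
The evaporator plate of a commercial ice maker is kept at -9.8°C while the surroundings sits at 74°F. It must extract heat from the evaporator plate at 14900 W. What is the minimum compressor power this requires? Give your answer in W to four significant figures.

In absolute terms T_C = 263.35 K and T_H = 296.48 K, so ΔT = 33.13 K.
COP_Carnot = T_C/ΔT = 263.35/33.13 = 7.948.
Ẇ_min = Q̇/COP_Carnot = 14900/7.948 = 1875 W.

1875 W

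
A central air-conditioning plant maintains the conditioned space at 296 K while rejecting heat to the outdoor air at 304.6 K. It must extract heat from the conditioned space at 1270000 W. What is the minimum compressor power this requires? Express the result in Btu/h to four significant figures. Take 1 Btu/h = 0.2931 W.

125900 Btu/h

The reservoir spacing is ΔT = 304.6 − 296 = 8.600 K.
COP_Carnot = T_C/ΔT = 296.00/8.600 = 34.42.
Ẇ_min = Q̇/COP_Carnot = 1270000/34.42 = 36900 W = 125900 Btu/h.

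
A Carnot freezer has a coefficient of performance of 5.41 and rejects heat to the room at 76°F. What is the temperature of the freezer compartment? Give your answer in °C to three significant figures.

For a Carnot refrigerator COP_R = T_C/(T_H − T_C), so T_C = COP·T_H/(1 + COP).
With T_H = 297.59 K, T_C = 5.41 × 297.59/6.410 = 251.17 K.
Converting, 251.17 K = -21.98°C.

-22.0 °C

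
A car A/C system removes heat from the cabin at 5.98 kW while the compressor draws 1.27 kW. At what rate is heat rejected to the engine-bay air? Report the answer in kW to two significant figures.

7.3 kW

For a cyclic device the first law requires Q̇_H = Q̇_C + Ẇ.
Q̇_H = Q̇_C + Ẇ = 7.250 kW.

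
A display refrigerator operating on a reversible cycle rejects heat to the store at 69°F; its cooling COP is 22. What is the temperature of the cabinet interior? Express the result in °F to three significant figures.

For a Carnot refrigerator COP_R = T_C/(T_H − T_C), so T_C = COP·T_H/(1 + COP).
With T_H = 293.71 K, T_C = 22 × 293.71/23.00 = 280.94 K.
Converting, 280.94 K = 46.01°F.

46.0 °F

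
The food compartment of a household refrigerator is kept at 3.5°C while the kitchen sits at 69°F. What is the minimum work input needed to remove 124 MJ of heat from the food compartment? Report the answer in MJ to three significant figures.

7.64 MJ

In absolute terms T_C = 276.65 K and T_H = 293.71 K, so ΔT = 17.06 K.
The reversible limit is COP_R = T_C/ΔT = 16.22, so W_min = Q_C/COP = Q_C·ΔT/T_C.
W_min = 124.0 × 17.06/276.65 = 7.645 MJ.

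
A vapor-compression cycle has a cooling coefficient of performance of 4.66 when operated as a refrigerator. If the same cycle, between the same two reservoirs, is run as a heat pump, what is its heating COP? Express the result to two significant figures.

The first law on one cycle gives Q_H = Q_C + W, so Q_H/W = Q_C/W + 1.
COP_HP = COP_R + 1 = 4.66 + 1 = 5.66.

5.7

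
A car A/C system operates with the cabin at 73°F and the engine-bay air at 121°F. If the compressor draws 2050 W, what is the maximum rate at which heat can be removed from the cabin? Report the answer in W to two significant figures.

23000 W

In absolute terms T_C = 295.93 K and T_H = 322.59 K, so ΔT = 26.67 K.
COP_Carnot = T_C/ΔT = 295.93/26.67 = 11.10.
Q̇_max = COP_Carnot × Ẇ = 11.10 × 2050 W = 22750 W.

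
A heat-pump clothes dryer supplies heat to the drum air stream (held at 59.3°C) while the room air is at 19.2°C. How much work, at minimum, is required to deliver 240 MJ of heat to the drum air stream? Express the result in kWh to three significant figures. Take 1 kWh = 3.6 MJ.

8.04 kWh

In absolute terms T_C = 292.35 K and T_H = 332.45 K, so ΔT = 40.10 K.
The reversible limit is COP_HP = T_H/ΔT = 8.291, so W_min = Q_H/COP = Q_H·ΔT/T_H.
W_min = 240.0 × 40.10/332.45 = 28.95 MJ = 8.041 kWh.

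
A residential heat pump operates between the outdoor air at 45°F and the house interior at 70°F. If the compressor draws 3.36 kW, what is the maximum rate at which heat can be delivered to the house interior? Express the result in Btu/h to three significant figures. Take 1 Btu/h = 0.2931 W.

In absolute terms T_C = 280.37 K and T_H = 294.26 K, so ΔT = 13.89 K.
COP_Carnot = T_H/ΔT = 294.26/13.89 = 21.19.
Q̇_max = COP_Carnot × Ẇ = 21.19 × 3.360 kW = 71.19 kW = 242900 Btu/h.

243000 Btu/h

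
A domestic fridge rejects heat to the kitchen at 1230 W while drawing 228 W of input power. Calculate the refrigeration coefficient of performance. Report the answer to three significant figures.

The first law gives Q̇_H = Q̇_C + Ẇ, so the three rates are Q̇_C = 1002, Q̇_H = 1230, Ẇ = 228.0 W.
COP_R = Q̇_C/Ẇ = 1002/228.0 = 4.395.

4.39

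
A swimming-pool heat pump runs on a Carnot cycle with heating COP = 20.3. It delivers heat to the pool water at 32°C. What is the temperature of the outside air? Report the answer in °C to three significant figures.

17.0 °C

COP_HP = T_H/(T_H − T_C) gives T_H − T_C = T_H/COP.
With T_H = 305.15 K, T_C = 305.15 × (1 − 1/20.3) = 290.12 K.
Converting, 290.12 K = 16.97°C.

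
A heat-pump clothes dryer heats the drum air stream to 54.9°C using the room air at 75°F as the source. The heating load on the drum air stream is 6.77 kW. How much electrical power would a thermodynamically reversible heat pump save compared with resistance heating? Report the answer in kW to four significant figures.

In absolute terms T_C = 297.04 K and T_H = 328.05 K, so ΔT = 31.01 K.
COP_Carnot = T_H/ΔT = 328.05/31.01 = 10.58.
Resistance heating needs Ẇ_res = Q̇_H = 6.770 kW; the reversible heat pump needs only Ẇ_hp = Q̇_H/COP = 0.6400 kW.
Saving = 6.770 − 0.6400 = 6.130 kW.

6.130 kW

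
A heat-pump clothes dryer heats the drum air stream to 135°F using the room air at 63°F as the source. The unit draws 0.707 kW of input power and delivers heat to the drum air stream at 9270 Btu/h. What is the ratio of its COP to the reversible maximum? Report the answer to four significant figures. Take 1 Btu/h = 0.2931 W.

0.4653

Converting, Q̇_H = 9270 Btu/h = 2.717 kW, so COP_actual = Q̇_H/Ẇ = 2.717/0.7070 = 3.843.
In absolute terms T_C = 290.37 K and T_H = 330.37 K, so ΔT = 40.00 K.
COP_Carnot = T_H/ΔT = 330.37/40.00 = 8.259.
η_II = COP_actual/COP_Carnot = 3.843/8.259 = 0.4653.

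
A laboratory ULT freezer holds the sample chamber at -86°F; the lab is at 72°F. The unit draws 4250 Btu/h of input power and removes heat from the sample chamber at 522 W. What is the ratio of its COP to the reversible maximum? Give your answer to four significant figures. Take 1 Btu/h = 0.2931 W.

0.1772

Converting, Q̇_C = 522.0 W = 1781 Btu/h, so COP_actual = Q̇_C/Ẇ = 1781/4250 = 0.4190.
In absolute terms T_C = 207.59 K and T_H = 295.37 K, so ΔT = 87.78 K.
COP_Carnot = T_C/ΔT = 207.59/87.78 = 2.365.
η_II = COP_actual/COP_Carnot = 0.4190/2.365 = 0.1772.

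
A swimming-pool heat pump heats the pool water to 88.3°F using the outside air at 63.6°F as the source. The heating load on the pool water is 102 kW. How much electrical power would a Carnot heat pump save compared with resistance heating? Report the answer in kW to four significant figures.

97.40 kW

In absolute terms T_C = 290.71 K and T_H = 304.43 K, so ΔT = 13.72 K.
COP_Carnot = T_H/ΔT = 304.43/13.72 = 22.19.
Resistance heating needs Ẇ_res = Q̇_H = 102.0 kW; the reversible heat pump needs only Ẇ_hp = Q̇_H/COP = 4.598 kW.
Saving = 102.0 − 4.598 = 97.40 kW.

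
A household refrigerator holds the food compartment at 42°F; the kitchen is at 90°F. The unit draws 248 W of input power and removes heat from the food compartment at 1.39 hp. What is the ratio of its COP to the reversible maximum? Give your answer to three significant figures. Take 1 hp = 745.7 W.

Converting, Q̇_C = 1.390 hp = 1037 W, so COP_actual = Q̇_C/Ẇ = 1037/248.0 = 4.180.
In absolute terms T_C = 278.71 K and T_H = 305.37 K, so ΔT = 26.67 K.
COP_Carnot = T_C/ΔT = 278.71/26.67 = 10.45.
η_II = COP_actual/COP_Carnot = 4.180/10.45 = 0.3999.

0.400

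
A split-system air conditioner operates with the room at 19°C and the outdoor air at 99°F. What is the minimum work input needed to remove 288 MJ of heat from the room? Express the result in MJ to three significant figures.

In absolute terms T_C = 292.15 K and T_H = 310.37 K, so ΔT = 18.22 K.
The reversible limit is COP_R = T_C/ΔT = 16.03, so W_min = Q_C/COP = Q_C·ΔT/T_C.
W_min = 288.0 × 18.22/292.15 = 17.96 MJ.

18.0 MJ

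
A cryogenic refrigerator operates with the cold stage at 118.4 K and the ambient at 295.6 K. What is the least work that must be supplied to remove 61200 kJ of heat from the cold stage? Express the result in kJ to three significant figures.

91600 kJ

The reservoir spacing is ΔT = 295.6 − 118.4 = 177.2 K.
The reversible limit is COP_R = T_C/ΔT = 0.6682, so W_min = Q_C/COP = Q_C·ΔT/T_C.
W_min = 61200 × 177.2/118.40 = 91590 kJ.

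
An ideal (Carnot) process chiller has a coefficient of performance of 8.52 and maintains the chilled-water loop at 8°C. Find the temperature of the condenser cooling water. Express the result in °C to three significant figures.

COP_R = T_C/(T_H − T_C) gives T_H − T_C = T_C/COP.
With T_C = 281.15 K, T_H = 281.15 × (1 + 1/8.52) = 314.15 K.
Converting, 314.15 K = 41.00°C.

41.0 °C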